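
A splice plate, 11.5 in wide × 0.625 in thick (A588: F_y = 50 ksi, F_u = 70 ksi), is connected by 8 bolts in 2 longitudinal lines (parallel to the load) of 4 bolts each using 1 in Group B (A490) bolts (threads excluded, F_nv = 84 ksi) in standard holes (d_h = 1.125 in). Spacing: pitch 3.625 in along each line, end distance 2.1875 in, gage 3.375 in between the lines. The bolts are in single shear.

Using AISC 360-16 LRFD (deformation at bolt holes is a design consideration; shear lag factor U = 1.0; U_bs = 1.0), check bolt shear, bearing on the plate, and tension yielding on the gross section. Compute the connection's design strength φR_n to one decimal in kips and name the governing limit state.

Bolt shear: A_b = π(1)²/4 = 0.7854 in². φR_n = 0.75 × 84 × 0.7854 × 8 × 1 = 395.8 kips.
Bearing (0.625 in plate, F_u = 70 ksi): end bolts L_c = 2.1875 − 1.125/2 = 1.625, R_n = min(1.2×1.625×0.625×70, 2.4×1×0.625×70) = 85.313 kips/bolt; interior L_c = 3.625 − 1.125 = 2.5, R_n = 105 kips/bolt. φR_n = 0.75 × (2×85.313 + 6×105) = 600.5 kips.
Tension yield (gross): A_g = 11.5×0.625 = 7.1875 in². φR_n = 0.90 × 50 × 7.1875 = 323.4 kips.
Governing: min(395.8, 600.5, 323.4) = 323.4 kips → gross-section yield.

323.4 kips (gross-section yield governs)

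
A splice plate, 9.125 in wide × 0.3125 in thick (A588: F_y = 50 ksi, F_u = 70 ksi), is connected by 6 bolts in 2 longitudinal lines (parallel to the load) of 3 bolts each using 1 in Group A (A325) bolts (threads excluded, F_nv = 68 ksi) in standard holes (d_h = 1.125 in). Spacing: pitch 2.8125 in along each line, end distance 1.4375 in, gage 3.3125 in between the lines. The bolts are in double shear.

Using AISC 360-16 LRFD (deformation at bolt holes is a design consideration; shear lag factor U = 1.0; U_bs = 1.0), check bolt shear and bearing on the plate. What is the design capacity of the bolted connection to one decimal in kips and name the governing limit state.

Bolt shear: A_b = π(1)²/4 = 0.7854 in². φR_n = 0.75 × 68 × 0.7854 × 6 × 2 = 480.7 kips.
Bearing (0.3125 in plate, F_u = 70 ksi): end bolts L_c = 1.4375 − 1.125/2 = 0.875, R_n = min(1.2×0.875×0.3125×70, 2.4×1×0.3125×70) = 22.969 kips/bolt; interior L_c = 2.8125 − 1.125 = 1.6875, R_n = 44.297 kips/bolt. φR_n = 0.75 × (2×22.969 + 4×44.297) = 167.3 kips.
Governing: min(480.7, 167.3) = 167.3 kips → bearing.

167.3 kips (bearing governs)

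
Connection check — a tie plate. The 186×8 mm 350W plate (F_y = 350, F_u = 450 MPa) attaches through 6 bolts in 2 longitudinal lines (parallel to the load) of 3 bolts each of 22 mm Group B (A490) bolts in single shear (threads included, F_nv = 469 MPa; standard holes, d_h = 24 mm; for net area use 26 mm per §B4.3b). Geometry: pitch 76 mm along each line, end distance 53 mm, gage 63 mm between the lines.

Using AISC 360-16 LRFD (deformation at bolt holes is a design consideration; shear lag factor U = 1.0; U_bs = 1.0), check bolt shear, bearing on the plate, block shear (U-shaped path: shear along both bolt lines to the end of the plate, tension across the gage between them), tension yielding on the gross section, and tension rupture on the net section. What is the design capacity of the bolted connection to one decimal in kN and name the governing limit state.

361.8 kN (net-section rupture governs)

Bolt shear: A_b = π(22)²/4 = 380.13 mm². φR_n = 0.75 × 469 × 380.13 × 6 × 1 = 802.3 kN.
Bearing (8 mm plate, F_u = 450 MPa): end bolts L_c = 53 − 24/2 = 41, R_n = min(1.2×41×8×450, 2.4×22×8×450) = 177.12 kN/bolt; interior L_c = 76 − 24 = 52, R_n = 190.08 kN/bolt. φR_n = 0.75 × (2×177.12 + 4×190.08) = 835.9 kN.
Block shear: shear path 2×[53+2×76] = 2×205 mm, A_gv = 3280, A_nv = 2×(205 − 2.5×26)×8 = 2240 mm²; tension across gage: (63 − 1×26)×8 = 296 mm². R_n = min(0.6×450×2240, 0.6×350×3280) + 1.0×450×296 = min(604.8, 688.8) + 133.2 = 738 kN. φR_n = 0.75 × 738 = 553.5 kN.
Tension yield (gross): A_g = 186×8 = 1488 mm². φR_n = 0.90 × 350 × 1488 = 468.7 kN.
Tension rupture (net): A_n = (186 − 2×26)×8 = 1072 mm² (U = 1.0, A_e = A_n). φR_n = 0.75 × 450 × 1072 = 361.8 kN.
Governing: min(802.3, 835.9, 553.5, 468.7, 361.8) = 361.8 kN → net-section rupture.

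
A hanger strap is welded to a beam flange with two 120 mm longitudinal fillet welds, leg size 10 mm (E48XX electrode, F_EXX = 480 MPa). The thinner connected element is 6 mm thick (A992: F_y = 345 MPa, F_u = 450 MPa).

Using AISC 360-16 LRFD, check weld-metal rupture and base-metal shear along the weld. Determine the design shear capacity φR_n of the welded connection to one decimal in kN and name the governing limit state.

Weld metal: throat = 0.707×10 = 7.07 mm, L = 2×120 = 240 mm. φR_n = 0.75 × 0.6 × 480 × 7.07 × 240 = 366.5 kN.
Base metal shear (6 mm plate): yield φR_n = 1.0×0.6×345×6×240 = 298.1 kN; rupture φR_n = 0.75×0.6×450×6×240 = 291.6 kN; take 291.6 kN (rupture).
Governing: min(366.5, 291.6) = 291.6 kN → base-metal shear.

291.6 kN (base-metal shear governs)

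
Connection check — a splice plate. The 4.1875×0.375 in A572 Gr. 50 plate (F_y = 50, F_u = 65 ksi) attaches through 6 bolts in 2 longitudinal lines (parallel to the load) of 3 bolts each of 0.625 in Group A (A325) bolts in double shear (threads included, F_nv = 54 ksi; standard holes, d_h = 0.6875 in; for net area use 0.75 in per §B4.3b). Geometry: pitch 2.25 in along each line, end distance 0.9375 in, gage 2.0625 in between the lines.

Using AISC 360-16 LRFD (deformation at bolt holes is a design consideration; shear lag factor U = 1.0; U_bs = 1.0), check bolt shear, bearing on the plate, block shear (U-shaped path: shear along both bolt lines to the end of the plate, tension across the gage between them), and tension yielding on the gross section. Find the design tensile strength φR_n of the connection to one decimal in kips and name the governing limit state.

Bolt shear: A_b = π(0.625)²/4 = 0.3068 in². φR_n = 0.75 × 54 × 0.3068 × 6 × 2 = 149.1 kips.
Bearing (0.375 in plate, F_u = 65 ksi): end bolts L_c = 0.9375 − 0.6875/2 = 0.59375, R_n = min(1.2×0.59375×0.375×65, 2.4×0.625×0.375×65) = 17.367 kips/bolt; interior L_c = 2.25 − 0.6875 = 1.5625, R_n = 36.563 kips/bolt. φR_n = 0.75 × (2×17.367 + 4×36.563) = 135.7 kips.
Block shear: shear path 2×[0.9375+2×2.25] = 2×5.4375 in, A_gv = 4.0781, A_nv = 2×(5.4375 − 2.5×0.75)×0.375 = 2.6719 in²; tension across gage: (2.0625 − 1×0.75)×0.375 = 0.49219 in². R_n = min(0.6×65×2.6719, 0.6×50×4.0781) + 1.0×65×0.49219 = min(104.2, 122.34) + 31.992 = 136.19 kips. φR_n = 0.75 × 136.19 = 102.1 kips.
Tension yield (gross): A_g = 4.1875×0.375 = 1.5703 in². φR_n = 0.90 × 50 × 1.5703 = 70.7 kips.
Governing: min(149.1, 135.7, 102.1, 70.7) = 70.7 kips → gross-section yield.

70.7 kips (gross-section yield governs)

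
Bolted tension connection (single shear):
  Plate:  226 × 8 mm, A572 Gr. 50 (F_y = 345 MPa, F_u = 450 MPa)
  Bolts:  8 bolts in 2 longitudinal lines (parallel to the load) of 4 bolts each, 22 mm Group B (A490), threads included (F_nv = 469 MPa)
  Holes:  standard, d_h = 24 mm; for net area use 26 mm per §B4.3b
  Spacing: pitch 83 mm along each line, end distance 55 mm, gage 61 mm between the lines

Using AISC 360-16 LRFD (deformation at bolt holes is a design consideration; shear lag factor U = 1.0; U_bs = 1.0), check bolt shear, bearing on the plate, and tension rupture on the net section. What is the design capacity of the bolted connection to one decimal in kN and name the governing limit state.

Bolt shear: A_b = π(22)²/4 = 380.13 mm². φR_n = 0.75 × 469 × 380.13 × 8 × 1 = 1069.7 kN.
Bearing (8 mm plate, F_u = 450 MPa): end bolts L_c = 55 − 24/2 = 43, R_n = min(1.2×43×8×450, 2.4×22×8×450) = 185.76 kN/bolt; interior L_c = 83 − 24 = 59, R_n = 190.08 kN/bolt. φR_n = 0.75 × (2×185.76 + 6×190.08) = 1134.0 kN.
Tension rupture (net): A_n = (226 − 2×26)×8 = 1392 mm² (U = 1.0, A_e = A_n). φR_n = 0.75 × 450 × 1392 = 469.8 kN.
Governing: min(1069.7, 1134.0, 469.8) = 469.8 kN → net-section rupture.

469.8 kN (net-section rupture governs)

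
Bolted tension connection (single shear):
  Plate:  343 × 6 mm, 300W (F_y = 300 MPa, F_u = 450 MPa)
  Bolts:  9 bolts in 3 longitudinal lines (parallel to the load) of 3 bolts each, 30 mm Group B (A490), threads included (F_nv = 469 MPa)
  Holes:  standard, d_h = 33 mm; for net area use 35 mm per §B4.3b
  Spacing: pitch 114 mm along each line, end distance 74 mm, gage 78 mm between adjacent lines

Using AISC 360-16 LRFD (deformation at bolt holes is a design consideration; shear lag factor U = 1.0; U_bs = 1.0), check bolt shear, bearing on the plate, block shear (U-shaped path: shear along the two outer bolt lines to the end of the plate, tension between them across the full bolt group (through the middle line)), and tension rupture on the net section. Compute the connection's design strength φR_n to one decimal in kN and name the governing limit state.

Bolt shear: A_b = π(30)²/4 = 706.86 mm². φR_n = 0.75 × 469 × 706.86 × 9 × 1 = 2237.7 kN.
Bearing (6 mm plate, F_u = 450 MPa): end bolts L_c = 74 − 33/2 = 57.5, R_n = min(1.2×57.5×6×450, 2.4×30×6×450) = 186.3 kN/bolt; interior L_c = 114 − 33 = 81, R_n = 194.4 kN/bolt. φR_n = 0.75 × (3×186.3 + 6×194.4) = 1294.0 kN.
Block shear: shear path 2×[74+2×114] = 2×302 mm, A_gv = 3624, A_nv = 2×(302 − 2.5×35)×6 = 2574 mm²; tension across gage: (156 − 2×35)×6 = 516 mm². R_n = min(0.6×450×2574, 0.6×300×3624) + 1.0×450×516 = min(694.98, 652.32) + 232.2 = 884.52 kN. φR_n = 0.75 × 884.52 = 663.4 kN.
Tension rupture (net): A_n = (343 − 3×35)×6 = 1428 mm² (U = 1.0, A_e = A_n). φR_n = 0.75 × 450 × 1428 = 482.0 kN.
Governing: min(2237.7, 1294.0, 663.4, 482.0) = 482.0 kN → net-section rupture.

482.0 kN (net-section rupture governs)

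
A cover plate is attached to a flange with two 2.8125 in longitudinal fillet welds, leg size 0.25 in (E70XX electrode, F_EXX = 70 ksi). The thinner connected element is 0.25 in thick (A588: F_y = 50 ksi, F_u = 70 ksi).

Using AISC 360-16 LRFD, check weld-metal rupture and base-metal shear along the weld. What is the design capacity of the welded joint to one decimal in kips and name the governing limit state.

31.3 kips (weld metal governs)

Weld metal: throat = 0.707×0.25 = 0.17675 in, L = 2×2.8125 = 5.625 in. φR_n = 0.75 × 0.6 × 70 × 0.17675 × 5.625 = 31.3 kips.
Base metal shear (0.25 in plate): yield φR_n = 1.0×0.6×50×0.25×5.625 = 42.2 kips; rupture φR_n = 0.75×0.6×70×0.25×5.625 = 44.3 kips; take 42.2 kips (yield).
Governing: min(31.3, 42.2) = 31.3 kips → weld metal.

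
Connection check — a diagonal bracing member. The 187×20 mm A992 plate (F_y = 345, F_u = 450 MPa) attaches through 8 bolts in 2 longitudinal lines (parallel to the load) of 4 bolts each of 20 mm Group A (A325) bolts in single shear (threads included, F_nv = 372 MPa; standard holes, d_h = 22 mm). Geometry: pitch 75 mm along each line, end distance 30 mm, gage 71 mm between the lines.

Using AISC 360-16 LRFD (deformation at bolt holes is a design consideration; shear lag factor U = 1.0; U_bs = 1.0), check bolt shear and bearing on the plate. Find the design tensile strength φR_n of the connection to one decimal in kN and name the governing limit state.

Bolt shear: A_b = π(20)²/4 = 314.16 mm². φR_n = 0.75 × 372 × 314.16 × 8 × 1 = 701.2 kN.
Bearing (20 mm plate, F_u = 450 MPa): end bolts L_c = 30 − 22/2 = 19, R_n = min(1.2×19×20×450, 2.4×20×20×450) = 205.2 kN/bolt; interior L_c = 75 − 22 = 53, R_n = 432 kN/bolt. φR_n = 0.75 × (2×205.2 + 6×432) = 2251.8 kN.
Governing: min(701.2, 2251.8) = 701.2 kN → bolt shear.

701.2 kN (bolt shear governs)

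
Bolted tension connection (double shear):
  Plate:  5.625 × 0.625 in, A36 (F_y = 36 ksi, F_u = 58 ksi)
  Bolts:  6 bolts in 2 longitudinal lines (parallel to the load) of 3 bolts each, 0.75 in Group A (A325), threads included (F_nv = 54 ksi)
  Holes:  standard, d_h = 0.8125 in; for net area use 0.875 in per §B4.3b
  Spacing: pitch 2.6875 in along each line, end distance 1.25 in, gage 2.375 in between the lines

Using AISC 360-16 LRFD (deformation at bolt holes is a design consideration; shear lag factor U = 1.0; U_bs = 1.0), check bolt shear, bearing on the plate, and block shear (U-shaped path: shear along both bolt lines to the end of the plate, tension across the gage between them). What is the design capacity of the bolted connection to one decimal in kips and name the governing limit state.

Bolt shear: A_b = π(0.75)²/4 = 0.44179 in². φR_n = 0.75 × 54 × 0.44179 × 6 × 2 = 214.7 kips.
Bearing (0.625 in plate, F_u = 58 ksi): end bolts L_c = 1.25 − 0.8125/2 = 0.84375, R_n = min(1.2×0.84375×0.625×58, 2.4×0.75×0.625×58) = 36.703 kips/bolt; interior L_c = 2.6875 − 0.8125 = 1.875, R_n = 65.25 kips/bolt. φR_n = 0.75 × (2×36.703 + 4×65.25) = 250.8 kips.
Block shear: shear path 2×[1.25+2×2.6875] = 2×6.625 in, A_gv = 8.2813, A_nv = 2×(6.625 − 2.5×0.875)×0.625 = 5.5469 in²; tension across gage: (2.375 − 1×0.875)×0.625 = 0.9375 in². R_n = min(0.6×58×5.5469, 0.6×36×8.2813) + 1.0×58×0.9375 = min(193.03, 178.88) + 54.375 = 233.26 kips. φR_n = 0.75 × 233.26 = 174.9 kips.
Governing: min(214.7, 250.8, 174.9) = 174.9 kips → block shear.

174.9 kips (block shear governs)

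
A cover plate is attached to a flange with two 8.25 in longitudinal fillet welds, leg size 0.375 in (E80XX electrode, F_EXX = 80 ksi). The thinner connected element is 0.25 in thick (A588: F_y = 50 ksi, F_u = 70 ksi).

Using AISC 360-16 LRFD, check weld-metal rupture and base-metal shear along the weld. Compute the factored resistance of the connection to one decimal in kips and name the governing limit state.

123.8 kips (base-metal shear governs)

Weld metal: throat = 0.707×0.375 = 0.26513 in, L = 2×8.25 = 16.5 in. φR_n = 0.75 × 0.6 × 80 × 0.26513 × 16.5 = 157.5 kips.
Base metal shear (0.25 in plate): yield φR_n = 1.0×0.6×50×0.25×16.5 = 123.8 kips; rupture φR_n = 0.75×0.6×70×0.25×16.5 = 129.9 kips; take 123.8 kips (yield).
Governing: min(157.5, 123.8) = 123.8 kips → base-metal shear.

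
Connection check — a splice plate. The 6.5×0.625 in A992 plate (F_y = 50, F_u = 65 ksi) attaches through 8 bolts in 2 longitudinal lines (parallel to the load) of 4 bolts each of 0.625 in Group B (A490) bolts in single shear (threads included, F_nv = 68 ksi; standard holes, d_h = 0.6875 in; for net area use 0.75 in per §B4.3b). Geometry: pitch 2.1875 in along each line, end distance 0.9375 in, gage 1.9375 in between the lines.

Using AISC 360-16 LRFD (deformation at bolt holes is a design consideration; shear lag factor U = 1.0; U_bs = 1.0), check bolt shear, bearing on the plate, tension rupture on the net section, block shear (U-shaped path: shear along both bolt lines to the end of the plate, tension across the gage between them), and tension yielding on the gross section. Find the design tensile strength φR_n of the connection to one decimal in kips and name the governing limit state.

125.2 kips (bolt shear governs)

Bolt shear: A_b = π(0.625)²/4 = 0.3068 in². φR_n = 0.75 × 68 × 0.3068 × 8 × 1 = 125.2 kips.
Bearing (0.625 in plate, F_u = 65 ksi): end bolts L_c = 0.9375 − 0.6875/2 = 0.59375, R_n = min(1.2×0.59375×0.625×65, 2.4×0.625×0.625×65) = 28.945 kips/bolt; interior L_c = 2.1875 − 0.6875 = 1.5, R_n = 60.938 kips/bolt. φR_n = 0.75 × (2×28.945 + 6×60.938) = 317.6 kips.
Tension rupture (net): A_n = (6.5 − 2×0.75)×0.625 = 3.125 in² (U = 1.0, A_e = A_n). φR_n = 0.75 × 65 × 3.125 = 152.3 kips.
Block shear: shear path 2×[0.9375+3×2.1875] = 2×7.5 in, A_gv = 9.375, A_nv = 2×(7.5 − 3.5×0.75)×0.625 = 6.0938 in²; tension across gage: (1.9375 − 1×0.75)×0.625 = 0.74219 in². R_n = min(0.6×65×6.0938, 0.6×50×9.375) + 1.0×65×0.74219 = min(237.66, 281.25) + 48.242 = 285.9 kips. φR_n = 0.75 × 285.9 = 214.4 kips.
Tension yield (gross): A_g = 6.5×0.625 = 4.0625 in². φR_n = 0.90 × 50 × 4.0625 = 182.8 kips.
Governing: min(125.2, 317.6, 152.3, 214.4, 182.8) = 125.2 kips → bolt shear.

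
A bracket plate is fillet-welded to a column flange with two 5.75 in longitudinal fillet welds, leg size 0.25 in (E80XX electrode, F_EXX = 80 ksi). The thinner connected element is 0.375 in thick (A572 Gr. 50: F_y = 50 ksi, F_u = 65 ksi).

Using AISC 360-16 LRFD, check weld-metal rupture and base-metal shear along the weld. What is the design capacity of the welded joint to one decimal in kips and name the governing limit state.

Weld metal: throat = 0.707×0.25 = 0.17675 in, L = 2×5.75 = 11.5 in. φR_n = 0.75 × 0.6 × 80 × 0.17675 × 11.5 = 73.2 kips.
Base metal shear (0.375 in plate): yield φR_n = 1.0×0.6×50×0.375×11.5 = 129.4 kips; rupture φR_n = 0.75×0.6×65×0.375×11.5 = 126.1 kips; take 126.1 kips (rupture).
Governing: min(73.2, 126.1) = 73.2 kips → weld metal.

73.2 kips (weld metal governs)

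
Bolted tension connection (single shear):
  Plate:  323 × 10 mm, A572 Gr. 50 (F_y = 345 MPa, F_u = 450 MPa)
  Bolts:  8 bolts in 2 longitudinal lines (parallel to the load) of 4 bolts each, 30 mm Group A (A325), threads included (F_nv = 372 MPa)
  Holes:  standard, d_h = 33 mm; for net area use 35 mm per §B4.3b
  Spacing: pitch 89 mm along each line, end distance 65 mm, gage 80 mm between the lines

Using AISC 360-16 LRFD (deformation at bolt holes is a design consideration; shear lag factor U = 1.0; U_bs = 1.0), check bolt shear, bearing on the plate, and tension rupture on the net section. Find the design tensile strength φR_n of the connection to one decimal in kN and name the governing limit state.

853.9 kN (net-section rupture governs)

Bolt shear: A_b = π(30)²/4 = 706.86 mm². φR_n = 0.75 × 372 × 706.86 × 8 × 1 = 1577.7 kN.
Bearing (10 mm plate, F_u = 450 MPa): end bolts L_c = 65 − 33/2 = 48.5, R_n = min(1.2×48.5×10×450, 2.4×30×10×450) = 261.9 kN/bolt; interior L_c = 89 − 33 = 56, R_n = 302.4 kN/bolt. φR_n = 0.75 × (2×261.9 + 6×302.4) = 1753.7 kN.
Tension rupture (net): A_n = (323 − 2×35)×10 = 2530 mm² (U = 1.0, A_e = A_n). φR_n = 0.75 × 450 × 2530 = 853.9 kN.
Governing: min(1577.7, 1753.7, 853.9) = 853.9 kN → net-section rupture.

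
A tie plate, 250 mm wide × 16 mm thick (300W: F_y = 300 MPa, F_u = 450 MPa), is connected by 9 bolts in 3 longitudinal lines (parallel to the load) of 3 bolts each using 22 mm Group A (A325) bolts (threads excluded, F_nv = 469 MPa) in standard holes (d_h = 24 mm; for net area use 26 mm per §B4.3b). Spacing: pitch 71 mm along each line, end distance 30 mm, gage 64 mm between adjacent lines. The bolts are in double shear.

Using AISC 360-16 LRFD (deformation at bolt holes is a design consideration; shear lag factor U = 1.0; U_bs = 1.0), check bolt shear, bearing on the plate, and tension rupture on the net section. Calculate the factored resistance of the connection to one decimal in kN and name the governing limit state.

Bolt shear: A_b = π(22)²/4 = 380.13 mm². φR_n = 0.75 × 469 × 380.13 × 9 × 2 = 2406.8 kN.
Bearing (16 mm plate, F_u = 450 MPa): end bolts L_c = 30 − 24/2 = 18, R_n = min(1.2×18×16×450, 2.4×22×16×450) = 155.52 kN/bolt; interior L_c = 71 − 24 = 47, R_n = 380.16 kN/bolt. φR_n = 0.75 × (3×155.52 + 6×380.16) = 2060.6 kN.
Tension rupture (net): A_n = (250 − 3×26)×16 = 2752 mm² (U = 1.0, A_e = A_n). φR_n = 0.75 × 450 × 2752 = 928.8 kN.
Governing: min(2406.8, 2060.6, 928.8) = 928.8 kN → net-section rupture.

928.8 kN (net-section rupture governs)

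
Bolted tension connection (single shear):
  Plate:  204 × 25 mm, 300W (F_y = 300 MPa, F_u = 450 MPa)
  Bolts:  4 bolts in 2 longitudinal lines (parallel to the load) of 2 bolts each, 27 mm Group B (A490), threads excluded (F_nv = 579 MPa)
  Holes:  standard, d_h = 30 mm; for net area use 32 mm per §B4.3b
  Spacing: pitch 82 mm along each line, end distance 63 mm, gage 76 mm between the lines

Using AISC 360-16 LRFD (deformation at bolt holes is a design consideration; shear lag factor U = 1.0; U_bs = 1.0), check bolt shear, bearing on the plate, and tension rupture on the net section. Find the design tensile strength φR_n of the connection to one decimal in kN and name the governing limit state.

Bolt shear: A_b = π(27)²/4 = 572.56 mm². φR_n = 0.75 × 579 × 572.56 × 4 × 1 = 994.5 kN.
Bearing (25 mm plate, F_u = 450 MPa): end bolts L_c = 63 − 30/2 = 48, R_n = min(1.2×48×25×450, 2.4×27×25×450) = 648 kN/bolt; interior L_c = 82 − 30 = 52, R_n = 702 kN/bolt. φR_n = 0.75 × (2×648 + 2×702) = 2025.0 kN.
Tension rupture (net): A_n = (204 − 2×32)×25 = 3500 mm² (U = 1.0, A_e = A_n). φR_n = 0.75 × 450 × 3500 = 1181.3 kN.
Governing: min(994.5, 2025.0, 1181.3) = 994.5 kN → bolt shear.

994.5 kN (bolt shear governs)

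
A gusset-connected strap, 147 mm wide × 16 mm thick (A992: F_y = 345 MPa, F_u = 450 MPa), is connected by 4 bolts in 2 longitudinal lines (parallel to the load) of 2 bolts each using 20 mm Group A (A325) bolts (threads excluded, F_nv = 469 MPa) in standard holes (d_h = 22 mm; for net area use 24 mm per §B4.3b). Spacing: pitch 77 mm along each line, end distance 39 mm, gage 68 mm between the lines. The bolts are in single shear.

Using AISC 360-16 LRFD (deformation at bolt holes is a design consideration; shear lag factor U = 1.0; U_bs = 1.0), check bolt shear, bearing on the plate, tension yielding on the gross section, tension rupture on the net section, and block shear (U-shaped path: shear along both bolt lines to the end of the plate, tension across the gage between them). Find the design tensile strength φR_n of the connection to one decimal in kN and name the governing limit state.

442.0 kN (bolt shear governs)

Bolt shear: A_b = π(20)²/4 = 314.16 mm². φR_n = 0.75 × 469 × 314.16 × 4 × 1 = 442.0 kN.
Bearing (16 mm plate, F_u = 450 MPa): end bolts L_c = 39 − 22/2 = 28, R_n = min(1.2×28×16×450, 2.4×20×16×450) = 241.92 kN/bolt; interior L_c = 77 − 22 = 55, R_n = 345.6 kN/bolt. φR_n = 0.75 × (2×241.92 + 2×345.6) = 881.3 kN.
Tension yield (gross): A_g = 147×16 = 2352 mm². φR_n = 0.90 × 345 × 2352 = 730.3 kN.
Tension rupture (net): A_n = (147 − 2×24)×16 = 1584 mm² (U = 1.0, A_e = A_n). φR_n = 0.75 × 450 × 1584 = 534.6 kN.
Block shear: shear path 2×[39+1×77] = 2×116 mm, A_gv = 3712, A_nv = 2×(116 − 1.5×24)×16 = 2560 mm²; tension across gage: (68 − 1×24)×16 = 704 mm². R_n = min(0.6×450×2560, 0.6×345×3712) + 1.0×450×704 = min(691.2, 768.38) + 316.8 = 1008 kN. φR_n = 0.75 × 1008 = 756.0 kN.
Governing: min(442.0, 881.3, 730.3, 534.6, 756.0) = 442.0 kN → bolt shear.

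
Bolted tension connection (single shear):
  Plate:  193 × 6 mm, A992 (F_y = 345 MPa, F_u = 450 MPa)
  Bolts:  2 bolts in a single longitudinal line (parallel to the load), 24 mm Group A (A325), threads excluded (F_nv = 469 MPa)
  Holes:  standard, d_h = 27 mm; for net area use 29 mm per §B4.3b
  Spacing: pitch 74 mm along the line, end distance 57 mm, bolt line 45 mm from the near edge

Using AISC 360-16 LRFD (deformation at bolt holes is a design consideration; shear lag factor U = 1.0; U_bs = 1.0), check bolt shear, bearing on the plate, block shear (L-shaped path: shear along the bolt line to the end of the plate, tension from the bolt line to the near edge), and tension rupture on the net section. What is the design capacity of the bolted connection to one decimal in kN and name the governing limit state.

168.1 kN (block shear governs)

Bolt shear: A_b = π(24)²/4 = 452.39 mm². φR_n = 0.75 × 469 × 452.39 × 2 × 1 = 318.3 kN.
Bearing (6 mm plate, F_u = 450 MPa): end bolts L_c = 57 − 27/2 = 43.5, R_n = min(1.2×43.5×6×450, 2.4×24×6×450) = 140.94 kN/bolt; interior L_c = 74 − 27 = 47, R_n = 152.28 kN/bolt. φR_n = 0.75 × (1×140.94 + 1×152.28) = 219.9 kN.
Block shear: shear path 1×[57+1×74] = 1×131 mm, A_gv = 786, A_nv = 1×(131 − 1.5×29)×6 = 525 mm²; tension to near edge: (45 − 0.5×29)×6 = 183 mm². R_n = min(0.6×450×525, 0.6×345×786) + 1.0×450×183 = min(141.75, 162.7) + 82.35 = 224.1 kN. φR_n = 0.75 × 224.1 = 168.1 kN.
Tension rupture (net): A_n = (193 − 1×29)×6 = 984 mm² (U = 1.0, A_e = A_n). φR_n = 0.75 × 450 × 984 = 332.1 kN.
Governing: min(318.3, 219.9, 168.1, 332.1) = 168.1 kN → block shear.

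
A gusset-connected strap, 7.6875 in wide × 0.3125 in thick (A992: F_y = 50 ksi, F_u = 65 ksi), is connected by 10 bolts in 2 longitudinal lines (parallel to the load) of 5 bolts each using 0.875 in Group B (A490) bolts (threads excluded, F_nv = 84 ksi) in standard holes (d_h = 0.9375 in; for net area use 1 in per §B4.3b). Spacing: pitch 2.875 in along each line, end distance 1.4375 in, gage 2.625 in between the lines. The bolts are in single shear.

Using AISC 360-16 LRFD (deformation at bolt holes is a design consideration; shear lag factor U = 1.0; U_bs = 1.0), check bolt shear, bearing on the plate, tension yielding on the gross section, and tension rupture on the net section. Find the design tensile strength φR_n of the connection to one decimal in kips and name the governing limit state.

86.6 kips (net-section rupture governs)

Bolt shear: A_b = π(0.875)²/4 = 0.60132 in². φR_n = 0.75 × 84 × 0.60132 × 10 × 1 = 378.8 kips.
Bearing (0.3125 in plate, F_u = 65 ksi): end bolts L_c = 1.4375 − 0.9375/2 = 0.96875, R_n = min(1.2×0.96875×0.3125×65, 2.4×0.875×0.3125×65) = 23.613 kips/bolt; interior L_c = 2.875 − 0.9375 = 1.9375, R_n = 42.656 kips/bolt. φR_n = 0.75 × (2×23.613 + 8×42.656) = 291.4 kips.
Tension yield (gross): A_g = 7.6875×0.3125 = 2.4023 in². φR_n = 0.90 × 50 × 2.4023 = 108.1 kips.
Tension rupture (net): A_n = (7.6875 − 2×1)×0.3125 = 1.7773 in² (U = 1.0, A_e = A_n). φR_n = 0.75 × 65 × 1.7773 = 86.6 kips.
Governing: min(378.8, 291.4, 108.1, 86.6) = 86.6 kips → net-section rupture.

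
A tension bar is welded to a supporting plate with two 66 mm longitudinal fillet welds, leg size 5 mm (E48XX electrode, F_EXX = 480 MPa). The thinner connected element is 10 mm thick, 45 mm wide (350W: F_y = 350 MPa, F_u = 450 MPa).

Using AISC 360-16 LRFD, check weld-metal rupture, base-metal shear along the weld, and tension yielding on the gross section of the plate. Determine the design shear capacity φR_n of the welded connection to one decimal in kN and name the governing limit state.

Weld metal: throat = 0.707×5 = 3.535 mm, L = 2×66 = 132 mm. φR_n = 0.75 × 0.6 × 480 × 3.535 × 132 = 100.8 kN.
Base metal shear (10 mm plate): yield φR_n = 1.0×0.6×350×10×132 = 277.2 kN; rupture φR_n = 0.75×0.6×450×10×132 = 267.3 kN; take 267.3 kN (rupture).
Tension yield (gross): A_g = 45×10 = 450 mm². φR_n = 0.90 × 350 × 450 = 141.8 kN.
Governing: min(100.8, 267.3, 141.8) = 100.8 kN → weld metal.

100.8 kN (weld metal governs)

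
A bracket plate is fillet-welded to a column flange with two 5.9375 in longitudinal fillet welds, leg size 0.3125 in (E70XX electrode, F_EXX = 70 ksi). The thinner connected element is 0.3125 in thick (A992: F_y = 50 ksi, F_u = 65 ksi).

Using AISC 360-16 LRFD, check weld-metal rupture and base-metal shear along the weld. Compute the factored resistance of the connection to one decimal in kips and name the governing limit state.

82.6 kips (weld metal governs)

Weld metal: throat = 0.707×0.3125 = 0.22094 in, L = 2×5.9375 = 11.875 in. φR_n = 0.75 × 0.6 × 70 × 0.22094 × 11.875 = 82.6 kips.
Base metal shear (0.3125 in plate): yield φR_n = 1.0×0.6×50×0.3125×11.875 = 111.3 kips; rupture φR_n = 0.75×0.6×65×0.3125×11.875 = 108.5 kips; take 108.5 kips (rupture).
Governing: min(82.6, 108.5) = 82.6 kips → weld metal.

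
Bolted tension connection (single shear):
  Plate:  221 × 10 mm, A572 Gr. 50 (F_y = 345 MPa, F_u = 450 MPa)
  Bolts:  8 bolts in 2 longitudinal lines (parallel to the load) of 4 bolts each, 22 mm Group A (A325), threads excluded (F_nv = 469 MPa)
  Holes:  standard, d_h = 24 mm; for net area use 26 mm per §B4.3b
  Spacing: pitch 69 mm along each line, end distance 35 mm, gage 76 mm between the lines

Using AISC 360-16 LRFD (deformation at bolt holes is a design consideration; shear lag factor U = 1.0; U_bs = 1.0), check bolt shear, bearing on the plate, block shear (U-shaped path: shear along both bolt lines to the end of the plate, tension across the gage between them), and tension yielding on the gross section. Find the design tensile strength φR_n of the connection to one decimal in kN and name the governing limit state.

686.2 kN (gross-section yield governs)

Bolt shear: A_b = π(22)²/4 = 380.13 mm². φR_n = 0.75 × 469 × 380.13 × 8 × 1 = 1069.7 kN.
Bearing (10 mm plate, F_u = 450 MPa): end bolts L_c = 35 − 24/2 = 23, R_n = min(1.2×23×10×450, 2.4×22×10×450) = 124.2 kN/bolt; interior L_c = 69 − 24 = 45, R_n = 237.6 kN/bolt. φR_n = 0.75 × (2×124.2 + 6×237.6) = 1255.5 kN.
Block shear: shear path 2×[35+3×69] = 2×242 mm, A_gv = 4840, A_nv = 2×(242 − 3.5×26)×10 = 3020 mm²; tension across gage: (76 − 1×26)×10 = 500 mm². R_n = min(0.6×450×3020, 0.6×345×4840) + 1.0×450×500 = min(815.4, 1001.9) + 225 = 1040.4 kN. φR_n = 0.75 × 1040.4 = 780.3 kN.
Tension yield (gross): A_g = 221×10 = 2210 mm². φR_n = 0.90 × 345 × 2210 = 686.2 kN.
Governing: min(1069.7, 1255.5, 780.3, 686.2) = 686.2 kN → gross-section yield.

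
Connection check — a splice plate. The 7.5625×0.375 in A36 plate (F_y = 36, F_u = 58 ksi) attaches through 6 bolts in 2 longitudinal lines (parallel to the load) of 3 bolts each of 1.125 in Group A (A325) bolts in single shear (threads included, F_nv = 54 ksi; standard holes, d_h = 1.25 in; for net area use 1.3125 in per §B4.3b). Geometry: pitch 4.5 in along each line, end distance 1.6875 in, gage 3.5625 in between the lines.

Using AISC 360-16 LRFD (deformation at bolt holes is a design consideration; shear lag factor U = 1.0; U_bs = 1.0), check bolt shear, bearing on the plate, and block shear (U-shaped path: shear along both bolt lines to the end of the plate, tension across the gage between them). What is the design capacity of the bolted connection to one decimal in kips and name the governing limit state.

166.6 kips (block shear governs)

Bolt shear: A_b = π(1.125)²/4 = 0.99402 in². φR_n = 0.75 × 54 × 0.99402 × 6 × 1 = 241.5 kips.
Bearing (0.375 in plate, F_u = 58 ksi): end bolts L_c = 1.6875 − 1.25/2 = 1.0625, R_n = min(1.2×1.0625×0.375×58, 2.4×1.125×0.375×58) = 27.731 kips/bolt; interior L_c = 4.5 − 1.25 = 3.25, R_n = 58.725 kips/bolt. φR_n = 0.75 × (2×27.731 + 4×58.725) = 217.8 kips.
Block shear: shear path 2×[1.6875+2×4.5] = 2×10.6875 in, A_gv = 8.0156, A_nv = 2×(10.6875 − 2.5×1.3125)×0.375 = 5.5547 in²; tension across gage: (3.5625 − 1×1.3125)×0.375 = 0.84375 in². R_n = min(0.6×58×5.5547, 0.6×36×8.0156) + 1.0×58×0.84375 = min(193.3, 173.14) + 48.938 = 222.08 kips. φR_n = 0.75 × 222.08 = 166.6 kips.
Governing: min(241.5, 217.8, 166.6) = 166.6 kips → block shear.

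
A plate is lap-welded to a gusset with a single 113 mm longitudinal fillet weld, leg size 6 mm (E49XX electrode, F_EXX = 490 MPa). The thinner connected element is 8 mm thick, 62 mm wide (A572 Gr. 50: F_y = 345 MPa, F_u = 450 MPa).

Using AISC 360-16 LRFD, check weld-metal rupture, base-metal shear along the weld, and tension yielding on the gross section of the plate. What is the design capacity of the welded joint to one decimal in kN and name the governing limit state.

105.7 kN (weld metal governs)

Weld metal: throat = 0.707×6 = 4.242 mm, L = 113 mm. φR_n = 0.75 × 0.6 × 490 × 4.242 × 113 = 105.7 kN.
Base metal shear (8 mm plate): yield φR_n = 1.0×0.6×345×8×113 = 187.1 kN; rupture φR_n = 0.75×0.6×450×8×113 = 183.1 kN; take 183.1 kN (rupture).
Tension yield (gross): A_g = 62×8 = 496 mm². φR_n = 0.90 × 345 × 496 = 154.0 kN.
Governing: min(105.7, 183.1, 154.0) = 105.7 kN → weld metal.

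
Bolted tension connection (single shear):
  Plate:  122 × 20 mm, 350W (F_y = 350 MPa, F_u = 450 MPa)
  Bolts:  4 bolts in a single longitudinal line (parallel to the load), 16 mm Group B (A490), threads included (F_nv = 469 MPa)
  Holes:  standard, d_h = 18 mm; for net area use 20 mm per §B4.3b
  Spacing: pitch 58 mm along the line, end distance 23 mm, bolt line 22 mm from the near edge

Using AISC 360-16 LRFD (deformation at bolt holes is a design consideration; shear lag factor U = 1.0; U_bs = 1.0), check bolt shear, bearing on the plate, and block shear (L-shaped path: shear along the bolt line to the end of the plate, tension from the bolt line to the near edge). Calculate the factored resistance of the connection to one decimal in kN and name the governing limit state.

Bolt shear: A_b = π(16)²/4 = 201.06 mm². φR_n = 0.75 × 469 × 201.06 × 4 × 1 = 282.9 kN.
Bearing (20 mm plate, F_u = 450 MPa): end bolts L_c = 23 − 18/2 = 14, R_n = min(1.2×14×20×450, 2.4×16×20×450) = 151.2 kN/bolt; interior L_c = 58 − 18 = 40, R_n = 345.6 kN/bolt. φR_n = 0.75 × (1×151.2 + 3×345.6) = 891.0 kN.
Block shear: shear path 1×[23+3×58] = 1×197 mm, A_gv = 3940, A_nv = 1×(197 − 3.5×20)×20 = 2540 mm²; tension to near edge: (22 − 0.5×20)×20 = 240 mm². R_n = min(0.6×450×2540, 0.6×350×3940) + 1.0×450×240 = min(685.8, 827.4) + 108 = 793.8 kN. φR_n = 0.75 × 793.8 = 595.4 kN.
Governing: min(282.9, 891.0, 595.4) = 282.9 kN → bolt shear.

282.9 kN (bolt shear governs)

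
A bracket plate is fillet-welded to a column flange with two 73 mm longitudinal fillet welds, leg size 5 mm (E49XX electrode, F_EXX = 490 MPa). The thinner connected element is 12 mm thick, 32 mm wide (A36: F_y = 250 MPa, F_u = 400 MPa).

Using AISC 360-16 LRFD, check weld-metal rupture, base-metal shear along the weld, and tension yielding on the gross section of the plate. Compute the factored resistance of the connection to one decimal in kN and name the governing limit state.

86.4 kN (gross-section yield governs)

Weld metal: throat = 0.707×5 = 3.535 mm, L = 2×73 = 146 mm. φR_n = 0.75 × 0.6 × 490 × 3.535 × 146 = 113.8 kN.
Base metal shear (12 mm plate): yield φR_n = 1.0×0.6×250×12×146 = 262.8 kN; rupture φR_n = 0.75×0.6×400×12×146 = 315.4 kN; take 262.8 kN (yield).
Tension yield (gross): A_g = 32×12 = 384 mm². φR_n = 0.90 × 250 × 384 = 86.4 kN.
Governing: min(113.8, 262.8, 86.4) = 86.4 kN → gross-section yield.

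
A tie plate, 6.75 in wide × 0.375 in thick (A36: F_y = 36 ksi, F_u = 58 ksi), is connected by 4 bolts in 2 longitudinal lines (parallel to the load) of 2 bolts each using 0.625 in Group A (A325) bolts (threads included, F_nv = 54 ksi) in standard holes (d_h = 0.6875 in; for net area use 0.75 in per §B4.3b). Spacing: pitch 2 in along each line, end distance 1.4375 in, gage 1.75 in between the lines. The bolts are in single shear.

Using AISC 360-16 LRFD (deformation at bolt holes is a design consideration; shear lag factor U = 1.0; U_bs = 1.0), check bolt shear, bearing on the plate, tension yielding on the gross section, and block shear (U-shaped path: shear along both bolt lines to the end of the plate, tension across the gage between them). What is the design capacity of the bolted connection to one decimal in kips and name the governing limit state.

49.7 kips (bolt shear governs)

Bolt shear: A_b = π(0.625)²/4 = 0.3068 in². φR_n = 0.75 × 54 × 0.3068 × 4 × 1 = 49.7 kips.
Bearing (0.375 in plate, F_u = 58 ksi): end bolts L_c = 1.4375 − 0.6875/2 = 1.09375, R_n = min(1.2×1.09375×0.375×58, 2.4×0.625×0.375×58) = 28.547 kips/bolt; interior L_c = 2 − 0.6875 = 1.3125, R_n = 32.625 kips/bolt. φR_n = 0.75 × (2×28.547 + 2×32.625) = 91.8 kips.
Tension yield (gross): A_g = 6.75×0.375 = 2.5313 in². φR_n = 0.90 × 36 × 2.5313 = 82.0 kips.
Block shear: shear path 2×[1.4375+1×2] = 2×3.4375 in, A_gv = 2.5781, A_nv = 2×(3.4375 − 1.5×0.75)×0.375 = 1.7344 in²; tension across gage: (1.75 − 1×0.75)×0.375 = 0.375 in². R_n = min(0.6×58×1.7344, 0.6×36×2.5781) + 1.0×58×0.375 = min(60.357, 55.687) + 21.75 = 77.437 kips. φR_n = 0.75 × 77.437 = 58.1 kips.
Governing: min(49.7, 91.8, 82.0, 58.1) = 49.7 kips → bolt shear.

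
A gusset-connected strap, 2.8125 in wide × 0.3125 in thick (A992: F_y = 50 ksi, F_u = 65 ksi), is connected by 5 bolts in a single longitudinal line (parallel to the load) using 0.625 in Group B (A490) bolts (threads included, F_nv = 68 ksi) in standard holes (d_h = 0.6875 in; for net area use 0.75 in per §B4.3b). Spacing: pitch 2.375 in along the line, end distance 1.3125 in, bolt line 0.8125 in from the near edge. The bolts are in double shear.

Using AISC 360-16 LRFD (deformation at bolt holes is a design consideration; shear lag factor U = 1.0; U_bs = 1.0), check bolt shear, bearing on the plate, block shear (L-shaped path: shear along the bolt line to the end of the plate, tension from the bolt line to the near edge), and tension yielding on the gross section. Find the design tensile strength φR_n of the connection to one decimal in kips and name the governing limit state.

Bolt shear: A_b = π(0.625)²/4 = 0.3068 in². φR_n = 0.75 × 68 × 0.3068 × 5 × 2 = 156.5 kips.
Bearing (0.3125 in plate, F_u = 65 ksi): end bolts L_c = 1.3125 − 0.6875/2 = 0.96875, R_n = min(1.2×0.96875×0.3125×65, 2.4×0.625×0.3125×65) = 23.613 kips/bolt; interior L_c = 2.375 − 0.6875 = 1.6875, R_n = 30.469 kips/bolt. φR_n = 0.75 × (1×23.613 + 4×30.469) = 109.1 kips.
Block shear: shear path 1×[1.3125+4×2.375] = 1×10.8125 in, A_gv = 3.3789, A_nv = 1×(10.8125 − 4.5×0.75)×0.3125 = 2.3242 in²; tension to near edge: (0.8125 − 0.5×0.75)×0.3125 = 0.13672 in². R_n = min(0.6×65×2.3242, 0.6×50×3.3789) + 1.0×65×0.13672 = min(90.644, 101.37) + 8.8868 = 99.531 kips. φR_n = 0.75 × 99.531 = 74.6 kips.
Tension yield (gross): A_g = 2.8125×0.3125 = 0.87891 in². φR_n = 0.90 × 50 × 0.87891 = 39.6 kips.
Governing: min(156.5, 109.1, 74.6, 39.6) = 39.6 kips → gross-section yield.

39.6 kips (gross-section yield governs)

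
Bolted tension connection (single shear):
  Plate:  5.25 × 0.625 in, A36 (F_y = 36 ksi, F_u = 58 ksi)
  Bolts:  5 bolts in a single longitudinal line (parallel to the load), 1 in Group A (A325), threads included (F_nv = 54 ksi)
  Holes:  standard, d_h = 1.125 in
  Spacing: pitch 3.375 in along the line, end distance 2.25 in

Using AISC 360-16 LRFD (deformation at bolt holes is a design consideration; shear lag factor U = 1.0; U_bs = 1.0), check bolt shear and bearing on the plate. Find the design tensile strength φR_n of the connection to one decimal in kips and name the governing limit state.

159.0 kips (bolt shear governs)

Bolt shear: A_b = π(1)²/4 = 0.7854 in². φR_n = 0.75 × 54 × 0.7854 × 5 × 1 = 159.0 kips.
Bearing (0.625 in plate, F_u = 58 ksi): end bolts L_c = 2.25 − 1.125/2 = 1.6875, R_n = min(1.2×1.6875×0.625×58, 2.4×1×0.625×58) = 73.406 kips/bolt; interior L_c = 3.375 − 1.125 = 2.25, R_n = 87 kips/bolt. φR_n = 0.75 × (1×73.406 + 4×87) = 316.1 kips.
Governing: min(159.0, 316.1) = 159.0 kips → bolt shear.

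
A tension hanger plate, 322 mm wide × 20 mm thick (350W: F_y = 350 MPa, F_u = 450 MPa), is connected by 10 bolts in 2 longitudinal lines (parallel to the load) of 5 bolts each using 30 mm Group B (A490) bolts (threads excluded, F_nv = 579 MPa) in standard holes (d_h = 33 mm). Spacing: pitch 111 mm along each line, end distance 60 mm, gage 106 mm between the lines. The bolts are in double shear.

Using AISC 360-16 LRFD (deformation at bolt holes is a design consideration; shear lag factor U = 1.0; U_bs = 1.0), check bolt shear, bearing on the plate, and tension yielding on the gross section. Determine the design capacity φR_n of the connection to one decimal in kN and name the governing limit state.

2028.6 kN (gross-section yield governs)

Bolt shear: A_b = π(30)²/4 = 706.86 mm². φR_n = 0.75 × 579 × 706.86 × 10 × 2 = 6139.1 kN.
Bearing (20 mm plate, F_u = 450 MPa): end bolts L_c = 60 − 33/2 = 43.5, R_n = min(1.2×43.5×20×450, 2.4×30×20×450) = 469.8 kN/bolt; interior L_c = 111 − 33 = 78, R_n = 648 kN/bolt. φR_n = 0.75 × (2×469.8 + 8×648) = 4592.7 kN.
Tension yield (gross): A_g = 322×20 = 6440 mm². φR_n = 0.90 × 350 × 6440 = 2028.6 kN.
Governing: min(6139.1, 4592.7, 2028.6) = 2028.6 kN → gross-section yield.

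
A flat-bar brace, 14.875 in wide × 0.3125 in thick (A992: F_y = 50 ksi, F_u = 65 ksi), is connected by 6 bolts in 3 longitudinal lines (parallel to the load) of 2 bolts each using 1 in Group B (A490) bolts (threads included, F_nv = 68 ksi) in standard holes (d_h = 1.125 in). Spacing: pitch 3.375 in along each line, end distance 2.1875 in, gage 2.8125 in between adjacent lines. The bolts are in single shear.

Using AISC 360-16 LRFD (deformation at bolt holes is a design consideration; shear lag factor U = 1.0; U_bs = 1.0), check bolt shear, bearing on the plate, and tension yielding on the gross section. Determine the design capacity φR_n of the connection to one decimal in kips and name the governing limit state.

198.8 kips (bearing governs)

Bolt shear: A_b = π(1)²/4 = 0.7854 in². φR_n = 0.75 × 68 × 0.7854 × 6 × 1 = 240.3 kips.
Bearing (0.3125 in plate, F_u = 65 ksi): end bolts L_c = 2.1875 − 1.125/2 = 1.625, R_n = min(1.2×1.625×0.3125×65, 2.4×1×0.3125×65) = 39.609 kips/bolt; interior L_c = 3.375 − 1.125 = 2.25, R_n = 48.75 kips/bolt. φR_n = 0.75 × (3×39.609 + 3×48.75) = 198.8 kips.
Tension yield (gross): A_g = 14.875×0.3125 = 4.6484 in². φR_n = 0.90 × 50 × 4.6484 = 209.2 kips.
Governing: min(240.3, 198.8, 209.2) = 198.8 kips → bearing.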